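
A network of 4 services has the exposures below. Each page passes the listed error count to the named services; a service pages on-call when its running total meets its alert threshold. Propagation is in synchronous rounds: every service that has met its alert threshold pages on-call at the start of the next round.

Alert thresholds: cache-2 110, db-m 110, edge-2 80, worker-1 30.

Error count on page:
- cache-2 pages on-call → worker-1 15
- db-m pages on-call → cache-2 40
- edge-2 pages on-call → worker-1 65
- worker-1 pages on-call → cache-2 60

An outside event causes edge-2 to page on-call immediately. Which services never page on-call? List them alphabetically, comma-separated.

Round 1 — edge-2 pages on-call (initial).
  worker-1: +65 → 65 ≥ 30
Round 2 — worker-1 pages on-call.
  cache-2: +60 → 60 < 110
No further pages.

cache-2, db-m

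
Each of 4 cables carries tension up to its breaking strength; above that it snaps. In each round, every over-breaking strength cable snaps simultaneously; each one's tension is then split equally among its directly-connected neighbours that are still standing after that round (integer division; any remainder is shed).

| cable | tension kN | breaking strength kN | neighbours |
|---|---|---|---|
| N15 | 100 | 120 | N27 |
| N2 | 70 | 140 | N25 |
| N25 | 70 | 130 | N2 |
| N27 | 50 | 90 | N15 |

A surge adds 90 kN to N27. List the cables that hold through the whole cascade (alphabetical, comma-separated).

N2, N25

Round 1 — N27 at 140 > 90. N27 snaps.
  N27 sheds 140 kN to N15: 140 each.
    N15: 100+140 = 240 > 120
Round 2 — N15 snaps.
  N15 sheds 240 kN: no online neighbours, lost.
No further breaks.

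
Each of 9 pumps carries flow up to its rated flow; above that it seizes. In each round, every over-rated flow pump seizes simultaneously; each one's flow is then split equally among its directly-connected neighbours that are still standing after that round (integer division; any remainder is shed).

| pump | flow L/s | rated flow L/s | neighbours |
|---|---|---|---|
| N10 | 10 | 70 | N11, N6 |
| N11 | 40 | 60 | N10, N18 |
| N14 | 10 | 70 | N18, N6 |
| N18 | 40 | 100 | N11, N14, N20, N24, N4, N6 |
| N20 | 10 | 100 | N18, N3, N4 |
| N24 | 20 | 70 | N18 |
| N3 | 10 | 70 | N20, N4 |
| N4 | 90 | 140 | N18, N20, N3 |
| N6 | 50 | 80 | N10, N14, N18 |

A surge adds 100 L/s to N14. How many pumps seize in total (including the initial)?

5

Round 1 — N14 at 110 > 70. N14 seizes.
  N14 sheds 110 L/s to N18, N6: 55 each.
    N18: 40+55 = 95 ≤ 100
    N6: 50+55 = 105 > 80
Round 2 — N6 seizes.
  N6 sheds 105 L/s to N10, N18: 52 each (1 lost).
    N10: 10+52 = 62 ≤ 70
    N18: 95+52 = 147 > 100
Round 3 — N18 seizes.
  N18 sheds 147 L/s to N11, N20, N24, N4: 36 each (3 lost).
    N11: 40+36 = 76 > 60
    N20: 10+36 = 46 ≤ 100
    N24: 20+36 = 56 ≤ 70
    N4: 90+36 = 126 ≤ 140
Round 4 — N11 seizes.
  N11 sheds 76 L/s to N10: 76 each.
    N10: 62+76 = 138 > 70
Round 5 — N10 seizes.
  N10 sheds 138 L/s: no online neighbours, lost.
No further seizures.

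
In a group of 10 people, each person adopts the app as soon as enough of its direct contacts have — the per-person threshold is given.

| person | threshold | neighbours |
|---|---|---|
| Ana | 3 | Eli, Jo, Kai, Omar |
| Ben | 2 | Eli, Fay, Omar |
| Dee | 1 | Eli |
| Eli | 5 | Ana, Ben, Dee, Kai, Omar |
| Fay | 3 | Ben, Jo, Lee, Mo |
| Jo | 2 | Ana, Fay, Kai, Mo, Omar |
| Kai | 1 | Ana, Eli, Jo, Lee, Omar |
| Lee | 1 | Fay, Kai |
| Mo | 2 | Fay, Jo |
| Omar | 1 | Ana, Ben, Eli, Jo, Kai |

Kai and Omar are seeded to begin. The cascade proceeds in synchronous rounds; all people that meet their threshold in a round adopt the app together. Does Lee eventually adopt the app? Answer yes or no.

yes

Round 1 — Kai, Omar adopt the app (initial).
Round 2 — checking thresholds:
  Ana: 2 of 4 neighbours < 3, below threshold.
  Ben: 1 of 3 neighbours < 2, below threshold.
  Eli: 2 of 5 neighbours < 5, below threshold.
  Jo: 2 of 5 neighbours ≥ 2, adopts the app.
  Lee: 1 of 2 neighbours ≥ 1, adopts the app.
Round 3 — checking thresholds:
  Ana: 3 of 4 neighbours ≥ 3, adopts the app.
  Ben: 1 of 3 neighbours < 2, below threshold.
  Eli: 2 of 5 neighbours < 5, below threshold.
  Fay: 2 of 4 neighbours < 3, below threshold.
  Mo: 1 of 2 neighbours < 2, below threshold.
Round 4 — no new adoptions; cascade stops.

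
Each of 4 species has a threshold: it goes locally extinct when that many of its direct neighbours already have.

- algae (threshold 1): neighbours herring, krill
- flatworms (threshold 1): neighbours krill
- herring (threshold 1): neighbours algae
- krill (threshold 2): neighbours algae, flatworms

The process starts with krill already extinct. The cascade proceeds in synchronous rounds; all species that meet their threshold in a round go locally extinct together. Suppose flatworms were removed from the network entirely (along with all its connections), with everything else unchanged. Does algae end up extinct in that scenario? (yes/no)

With flatworms removed:
Round 1 — krill goes locally extinct (initial).
Round 2 — checking thresholds:
  algae: 1 of 2 neighbours ≥ 1, goes locally extinct.
Round 3 — checking thresholds:
  herring: 1 of 1 neighbours ≥ 1, goes locally extinct.
Round 4 — no new extinctions; cascade stops.

yes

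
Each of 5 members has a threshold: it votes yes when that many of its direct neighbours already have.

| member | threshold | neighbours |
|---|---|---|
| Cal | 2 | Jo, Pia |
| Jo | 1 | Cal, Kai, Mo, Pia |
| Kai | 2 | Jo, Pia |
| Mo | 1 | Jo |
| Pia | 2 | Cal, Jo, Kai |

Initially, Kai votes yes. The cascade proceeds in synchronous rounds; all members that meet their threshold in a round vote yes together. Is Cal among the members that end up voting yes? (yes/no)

Round 1 — Kai votes yes (initial).
Round 2 — checking thresholds:
  Jo: 1 of 4 neighbours ≥ 1, votes yes.
  Pia: 1 of 3 neighbours < 2, below threshold.
Round 3 — checking thresholds:
  Cal: 1 of 2 neighbours < 2, below threshold.
  Mo: 1 of 1 neighbours ≥ 1, votes yes.
  Pia: 2 of 3 neighbours ≥ 2, votes yes.
Round 4 — checking thresholds:
  Cal: 2 of 2 neighbours ≥ 2, votes yes.
Round 5 — no new yes votes; cascade stops.

yes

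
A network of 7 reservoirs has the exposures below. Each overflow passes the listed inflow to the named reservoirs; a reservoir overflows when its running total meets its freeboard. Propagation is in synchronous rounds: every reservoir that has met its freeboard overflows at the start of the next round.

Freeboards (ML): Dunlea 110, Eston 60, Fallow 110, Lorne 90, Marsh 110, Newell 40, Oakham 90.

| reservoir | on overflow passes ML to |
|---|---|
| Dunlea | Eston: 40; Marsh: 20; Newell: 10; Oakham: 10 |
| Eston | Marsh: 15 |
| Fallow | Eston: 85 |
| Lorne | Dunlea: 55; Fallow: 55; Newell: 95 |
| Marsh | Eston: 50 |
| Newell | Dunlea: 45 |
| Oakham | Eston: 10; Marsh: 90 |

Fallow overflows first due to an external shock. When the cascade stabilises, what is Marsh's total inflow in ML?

15

Round 1 — Fallow overflows (initial).
  Eston: +85 → 85 ≥ 60
Round 2 — Eston overflows.
  Marsh: +15 → 15 < 110
No further overflows.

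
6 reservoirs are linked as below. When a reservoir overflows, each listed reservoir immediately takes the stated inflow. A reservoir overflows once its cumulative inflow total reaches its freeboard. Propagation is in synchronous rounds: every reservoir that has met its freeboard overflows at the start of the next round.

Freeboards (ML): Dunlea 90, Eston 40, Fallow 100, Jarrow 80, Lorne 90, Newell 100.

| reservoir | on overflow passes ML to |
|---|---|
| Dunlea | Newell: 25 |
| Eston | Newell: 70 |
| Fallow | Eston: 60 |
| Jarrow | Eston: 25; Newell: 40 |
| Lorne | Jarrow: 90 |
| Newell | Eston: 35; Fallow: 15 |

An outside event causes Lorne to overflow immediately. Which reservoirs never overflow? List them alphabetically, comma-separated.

Round 1 — Lorne overflows (initial).
  Jarrow: +90 → 90 ≥ 80
Round 2 — Jarrow overflows.
  Eston: +25 → 25 < 40
  Newell: +40 → 40 < 100
No further overflows.

Dunlea, Eston, Fallow, Newell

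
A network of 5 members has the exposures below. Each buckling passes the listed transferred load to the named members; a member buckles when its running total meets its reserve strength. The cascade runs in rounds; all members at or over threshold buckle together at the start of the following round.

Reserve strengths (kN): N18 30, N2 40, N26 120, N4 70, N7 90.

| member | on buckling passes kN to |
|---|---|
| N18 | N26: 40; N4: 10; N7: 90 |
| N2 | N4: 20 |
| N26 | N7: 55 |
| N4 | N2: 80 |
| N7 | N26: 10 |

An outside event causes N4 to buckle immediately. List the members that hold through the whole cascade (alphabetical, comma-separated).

Round 1 — N4 buckles (initial).
  N2: +80 → 80 ≥ 40
Round 2 — N2 buckles.
No further bucklings.

N18, N26, N7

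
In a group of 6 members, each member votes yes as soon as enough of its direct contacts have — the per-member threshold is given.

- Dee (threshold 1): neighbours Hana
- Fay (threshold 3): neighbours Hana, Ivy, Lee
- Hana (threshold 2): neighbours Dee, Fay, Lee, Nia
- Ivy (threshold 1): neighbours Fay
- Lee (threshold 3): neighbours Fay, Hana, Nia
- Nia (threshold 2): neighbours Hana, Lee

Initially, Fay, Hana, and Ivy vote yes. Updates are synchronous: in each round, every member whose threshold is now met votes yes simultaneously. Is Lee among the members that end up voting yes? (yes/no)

no

Round 1 — Fay, Hana, Ivy vote yes (initial).
Round 2 — checking thresholds:
  Dee: 1 of 1 neighbours ≥ 1, votes yes.
  Lee: 2 of 3 neighbours < 3, below threshold.
  Nia: 1 of 2 neighbours < 2, below threshold.
Round 3 — no new yes votes; cascade stops.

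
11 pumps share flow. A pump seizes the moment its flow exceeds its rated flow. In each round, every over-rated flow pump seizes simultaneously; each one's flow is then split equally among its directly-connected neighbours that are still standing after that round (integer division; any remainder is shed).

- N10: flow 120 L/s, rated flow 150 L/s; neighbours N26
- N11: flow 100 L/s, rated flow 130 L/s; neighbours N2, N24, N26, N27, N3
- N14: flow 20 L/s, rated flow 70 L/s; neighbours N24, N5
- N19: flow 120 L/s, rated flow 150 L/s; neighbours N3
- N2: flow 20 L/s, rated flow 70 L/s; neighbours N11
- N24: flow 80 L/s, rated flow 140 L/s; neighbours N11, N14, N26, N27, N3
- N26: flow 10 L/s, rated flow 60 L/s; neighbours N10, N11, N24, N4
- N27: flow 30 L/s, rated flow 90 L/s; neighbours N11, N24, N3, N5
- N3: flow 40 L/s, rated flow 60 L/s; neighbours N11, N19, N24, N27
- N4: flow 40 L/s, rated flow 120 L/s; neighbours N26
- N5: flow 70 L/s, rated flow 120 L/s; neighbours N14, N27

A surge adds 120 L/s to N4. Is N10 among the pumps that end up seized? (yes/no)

yes

Round 1 — N4 at 160 > 120. N4 seizes.
  N4 sheds 160 L/s to N26: 160 each.
    N26: 10+160 = 170 > 60
Round 2 — N26 seizes.
  N26 sheds 170 L/s to N10, N11, N24: 56 each (2 lost).
    N10: 120+56 = 176 > 150
    N11: 100+56 = 156 > 130
    N24: 80+56 = 136 ≤ 140
Round 3 — N10, N11 seize.
  N10 sheds 176 L/s: no online neighbours, lost.
  N11 sheds 156 L/s to N2, N24, N27, N3: 39 each.
    N2: 20+39 = 59 ≤ 70
    N24: 136+39 = 175 > 140
    N27: 30+39 = 69 ≤ 90
    N3: 40+39 = 79 > 60
Round 4 — N24, N3 seize.
  N24 sheds 175 L/s to N14, N27: 87 each (1 lost).
    N14: 20+87 = 107 > 70
    N27: 69+87 = 156 > 90
  N3 sheds 79 L/s to N19, N27: 39 each (1 lost).
    N19: 120+39 = 159 > 150
    N27: 156+39 = 195 > 90
Round 5 — N14, N19, N27 seize.
  N14 sheds 107 L/s to N5: 107 each.
    N5: 70+107 = 177 > 120
  N19 sheds 159 L/s: no online neighbours, lost.
  N27 sheds 195 L/s to N5: 195 each.
    N5: 177+195 = 372 > 120
Round 6 — N5 seizes.
  N5 sheds 372 L/s: no online neighbours, lost.
No further seizures.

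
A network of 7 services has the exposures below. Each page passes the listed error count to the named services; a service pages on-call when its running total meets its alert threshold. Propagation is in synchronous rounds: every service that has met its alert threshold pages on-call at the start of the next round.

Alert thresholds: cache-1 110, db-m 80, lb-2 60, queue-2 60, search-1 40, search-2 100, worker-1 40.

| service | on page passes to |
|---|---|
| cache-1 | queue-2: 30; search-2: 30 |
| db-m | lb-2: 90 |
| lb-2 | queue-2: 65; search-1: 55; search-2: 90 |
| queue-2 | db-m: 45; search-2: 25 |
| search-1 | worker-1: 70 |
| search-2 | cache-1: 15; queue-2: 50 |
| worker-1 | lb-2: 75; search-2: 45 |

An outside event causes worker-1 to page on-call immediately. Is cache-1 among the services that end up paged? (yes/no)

Round 1 — worker-1 pages on-call (initial).
  lb-2: +75 → 75 ≥ 60
  search-2: +45 → 45 < 100
Round 2 — lb-2 pages on-call.
  queue-2: +65 → 65 ≥ 60
  search-1: +55 → 55 ≥ 40
  search-2: +90 → 135 ≥ 100
Round 3 — queue-2, search-1, search-2 page on-call.
  cache-1: +15 → 15 < 110
  db-m: +45 → 45 < 80
No further pages.

no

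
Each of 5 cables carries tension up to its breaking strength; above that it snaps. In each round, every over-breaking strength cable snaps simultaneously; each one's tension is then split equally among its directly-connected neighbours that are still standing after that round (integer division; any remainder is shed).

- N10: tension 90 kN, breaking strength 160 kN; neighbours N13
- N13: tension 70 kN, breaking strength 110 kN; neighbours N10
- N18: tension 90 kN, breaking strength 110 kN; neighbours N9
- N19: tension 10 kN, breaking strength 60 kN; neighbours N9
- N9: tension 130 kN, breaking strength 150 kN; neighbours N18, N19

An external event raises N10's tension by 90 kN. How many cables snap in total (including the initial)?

2

Round 1 — N10 at 180 > 160. N10 snaps.
  N10 sheds 180 kN to N13: 180 each.
    N13: 70+180 = 250 > 110
Round 2 — N13 snaps.
  N13 sheds 250 kN: no online neighbours, lost.
No further breaks.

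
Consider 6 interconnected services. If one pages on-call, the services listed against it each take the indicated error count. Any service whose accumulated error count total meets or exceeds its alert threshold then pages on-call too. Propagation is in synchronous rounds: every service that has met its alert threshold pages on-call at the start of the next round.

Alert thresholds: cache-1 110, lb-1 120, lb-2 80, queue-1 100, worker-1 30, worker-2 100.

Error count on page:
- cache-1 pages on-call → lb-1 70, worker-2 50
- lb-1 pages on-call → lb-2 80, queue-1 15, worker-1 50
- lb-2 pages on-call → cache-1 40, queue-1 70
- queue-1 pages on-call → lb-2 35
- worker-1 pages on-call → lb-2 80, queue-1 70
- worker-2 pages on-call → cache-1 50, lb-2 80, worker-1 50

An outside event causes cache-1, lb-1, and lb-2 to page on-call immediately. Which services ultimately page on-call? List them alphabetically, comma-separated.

cache-1, lb-1, lb-2, queue-1, worker-1

Round 1 — cache-1, lb-1, lb-2 page on-call (initial).
  queue-1: +15+70 → 85 < 100
  worker-1: +50 → 50 ≥ 30
  worker-2: +50 → 50 < 100
Round 2 — worker-1 pages on-call.
  queue-1: +70 → 155 ≥ 100
Round 3 — queue-1 pages on-call.
No further pages.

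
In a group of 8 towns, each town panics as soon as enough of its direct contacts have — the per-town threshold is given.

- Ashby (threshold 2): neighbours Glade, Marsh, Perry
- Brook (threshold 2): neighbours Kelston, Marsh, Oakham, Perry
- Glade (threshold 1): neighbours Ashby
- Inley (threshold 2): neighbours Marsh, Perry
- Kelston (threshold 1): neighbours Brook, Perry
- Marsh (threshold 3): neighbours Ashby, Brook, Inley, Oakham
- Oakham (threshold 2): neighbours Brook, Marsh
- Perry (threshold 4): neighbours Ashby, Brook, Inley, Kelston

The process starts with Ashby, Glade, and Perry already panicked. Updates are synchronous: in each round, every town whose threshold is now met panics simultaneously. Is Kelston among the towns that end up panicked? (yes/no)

yes

Round 1 — Ashby, Glade, Perry panic (initial).
Round 2 — checking thresholds:
  Brook: 1 of 4 neighbours < 2, below threshold.
  Inley: 1 of 2 neighbours < 2, below threshold.
  Kelston: 1 of 2 neighbours ≥ 1, panics.
  Marsh: 1 of 4 neighbours < 3, below threshold.
Round 3 — checking thresholds:
  Brook: 2 of 4 neighbours ≥ 2, panics.
  Inley: 1 of 2 neighbours < 2, below threshold.
  Marsh: 1 of 4 neighbours < 3, below threshold.
Round 4 — no new panics; cascade stops.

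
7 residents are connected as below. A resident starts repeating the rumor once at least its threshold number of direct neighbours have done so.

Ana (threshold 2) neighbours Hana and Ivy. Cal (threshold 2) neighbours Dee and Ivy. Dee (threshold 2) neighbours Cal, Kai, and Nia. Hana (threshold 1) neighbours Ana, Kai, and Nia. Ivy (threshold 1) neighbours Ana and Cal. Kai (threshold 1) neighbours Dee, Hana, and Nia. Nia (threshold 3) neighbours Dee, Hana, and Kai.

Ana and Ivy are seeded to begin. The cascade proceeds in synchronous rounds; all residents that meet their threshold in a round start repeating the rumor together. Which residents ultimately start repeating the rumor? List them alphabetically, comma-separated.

Ana, Hana, Ivy, Kai

Round 1 — Ana, Ivy start repeating the rumor (initial).
Round 2 — checking thresholds:
  Cal: 1 of 2 neighbours < 2, holds.
  Hana: 1 of 3 neighbours ≥ 1, starts repeating the rumor.
Round 3 — checking thresholds:
  Cal: 1 of 2 neighbours < 2, holds.
  Kai: 1 of 3 neighbours ≥ 1, starts repeating the rumor.
  Nia: 1 of 3 neighbours < 3, holds.
Round 4 — no new spreads; cascade stops.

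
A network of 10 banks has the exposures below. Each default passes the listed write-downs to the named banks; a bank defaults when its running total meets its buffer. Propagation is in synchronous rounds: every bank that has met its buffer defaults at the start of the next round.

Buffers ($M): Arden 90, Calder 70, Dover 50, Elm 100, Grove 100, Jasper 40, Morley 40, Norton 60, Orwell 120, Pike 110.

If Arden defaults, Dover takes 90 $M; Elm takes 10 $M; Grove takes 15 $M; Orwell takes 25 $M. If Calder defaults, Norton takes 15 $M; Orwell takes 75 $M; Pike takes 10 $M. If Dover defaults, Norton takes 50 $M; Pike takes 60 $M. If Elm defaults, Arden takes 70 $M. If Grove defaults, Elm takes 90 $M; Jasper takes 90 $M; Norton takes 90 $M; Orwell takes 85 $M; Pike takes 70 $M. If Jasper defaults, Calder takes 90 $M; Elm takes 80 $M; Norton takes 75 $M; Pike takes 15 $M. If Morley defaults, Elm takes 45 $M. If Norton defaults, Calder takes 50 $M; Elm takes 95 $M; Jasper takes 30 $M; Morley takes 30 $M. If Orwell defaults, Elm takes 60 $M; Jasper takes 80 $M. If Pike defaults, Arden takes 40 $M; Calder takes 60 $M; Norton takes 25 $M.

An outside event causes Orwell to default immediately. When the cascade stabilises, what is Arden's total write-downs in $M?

70

Round 1 — Orwell defaults (initial).
  Elm: +60 → 60 < 100
  Jasper: +80 → 80 ≥ 40
Round 2 — Jasper defaults.
  Calder: +90 → 90 ≥ 70
  Elm: +80 → 140 ≥ 100
  Norton: +75 → 75 ≥ 60
  Pike: +15 → 15 < 110
Round 3 — Calder, Elm, Norton default.
  Arden: +70 → 70 < 90
  Morley: +30 → 30 < 40
  Pike: +10 → 25 < 110
No further defaults.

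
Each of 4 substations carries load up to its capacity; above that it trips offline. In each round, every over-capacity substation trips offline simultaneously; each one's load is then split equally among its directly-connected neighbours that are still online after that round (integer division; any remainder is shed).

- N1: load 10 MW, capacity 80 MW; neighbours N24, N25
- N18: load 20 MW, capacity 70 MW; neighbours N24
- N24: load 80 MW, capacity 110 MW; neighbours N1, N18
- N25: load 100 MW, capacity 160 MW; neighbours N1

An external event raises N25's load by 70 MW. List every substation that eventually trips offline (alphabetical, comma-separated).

Round 1 — N25 at 170 > 160. N25 trips offline.
  N25 sheds 170 MW to N1: 170 each.
    N1: 10+170 = 180 > 80
Round 2 — N1 trips offline.
  N1 sheds 180 MW to N24: 180 each.
    N24: 80+180 = 260 > 110
Round 3 — N24 trips offline.
  N24 sheds 260 MW to N18: 260 each.
    N18: 20+260 = 280 > 70
Round 4 — N18 trips offline.
  N18 sheds 280 MW: no online neighbours, lost.
No further trips.

N1, N18, N24, N25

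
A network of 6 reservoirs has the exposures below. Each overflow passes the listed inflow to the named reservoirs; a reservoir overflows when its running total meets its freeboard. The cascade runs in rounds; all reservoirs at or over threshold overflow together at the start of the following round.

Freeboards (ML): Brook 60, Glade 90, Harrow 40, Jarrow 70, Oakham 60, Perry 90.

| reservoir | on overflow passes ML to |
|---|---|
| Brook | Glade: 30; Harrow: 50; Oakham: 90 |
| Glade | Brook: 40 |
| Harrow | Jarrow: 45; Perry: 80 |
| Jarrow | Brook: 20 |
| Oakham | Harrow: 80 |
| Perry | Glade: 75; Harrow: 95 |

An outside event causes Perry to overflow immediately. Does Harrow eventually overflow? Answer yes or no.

Round 1 — Perry overflows (initial).
  Glade: +75 → 75 < 90
  Harrow: +95 → 95 ≥ 40
Round 2 — Harrow overflows.
  Jarrow: +45 → 45 < 70
No further overflows.

yes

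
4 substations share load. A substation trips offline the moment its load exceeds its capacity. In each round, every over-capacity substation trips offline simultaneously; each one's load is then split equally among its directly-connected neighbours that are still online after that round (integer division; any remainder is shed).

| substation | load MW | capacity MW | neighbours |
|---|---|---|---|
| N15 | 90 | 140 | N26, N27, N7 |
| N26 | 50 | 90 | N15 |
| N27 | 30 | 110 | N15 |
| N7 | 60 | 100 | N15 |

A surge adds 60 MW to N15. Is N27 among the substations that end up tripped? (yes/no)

no

Round 1 — N15 at 150 > 140. N15 trips offline.
  N15 sheds 150 MW to N26, N27, N7: 50 each.
    N26: 50+50 = 100 > 90
    N27: 30+50 = 80 ≤ 110
    N7: 60+50 = 110 > 100
Round 2 — N26, N7 trip offline.
  N26 sheds 100 MW: no online neighbours, lost.
  N7 sheds 110 MW: no online neighbours, lost.
No further trips.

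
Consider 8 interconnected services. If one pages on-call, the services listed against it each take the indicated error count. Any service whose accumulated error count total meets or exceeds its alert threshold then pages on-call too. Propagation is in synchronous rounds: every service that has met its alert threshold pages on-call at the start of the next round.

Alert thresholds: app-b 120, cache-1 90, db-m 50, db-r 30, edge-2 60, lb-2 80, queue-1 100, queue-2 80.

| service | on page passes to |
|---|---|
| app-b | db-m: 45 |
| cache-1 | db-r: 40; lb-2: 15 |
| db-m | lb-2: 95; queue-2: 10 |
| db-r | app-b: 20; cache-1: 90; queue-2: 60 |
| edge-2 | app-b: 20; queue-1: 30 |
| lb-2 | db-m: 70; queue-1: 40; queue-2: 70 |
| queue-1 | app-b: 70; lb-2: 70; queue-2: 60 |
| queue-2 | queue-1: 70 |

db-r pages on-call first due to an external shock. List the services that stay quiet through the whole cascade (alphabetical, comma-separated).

Round 1 — db-r pages on-call (initial).
  app-b: +20 → 20 < 120
  cache-1: +90 → 90 ≥ 90
  queue-2: +60 → 60 < 80
Round 2 — cache-1 pages on-call.
  lb-2: +15 → 15 < 80
No further pages.

app-b, db-m, edge-2, lb-2, queue-1, queue-2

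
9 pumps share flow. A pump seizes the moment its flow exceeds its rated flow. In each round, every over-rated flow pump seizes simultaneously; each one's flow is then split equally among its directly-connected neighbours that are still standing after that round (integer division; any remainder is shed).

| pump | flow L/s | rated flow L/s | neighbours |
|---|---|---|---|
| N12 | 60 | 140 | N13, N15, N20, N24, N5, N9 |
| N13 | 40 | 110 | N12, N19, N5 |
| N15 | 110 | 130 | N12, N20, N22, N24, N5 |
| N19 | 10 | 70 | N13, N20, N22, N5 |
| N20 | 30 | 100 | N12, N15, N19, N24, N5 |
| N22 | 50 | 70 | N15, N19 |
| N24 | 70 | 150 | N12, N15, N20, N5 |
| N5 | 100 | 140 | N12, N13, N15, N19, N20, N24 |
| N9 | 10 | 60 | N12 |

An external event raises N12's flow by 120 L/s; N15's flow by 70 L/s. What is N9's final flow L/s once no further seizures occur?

46

Round 1 — N12 at 180 > 140; N15 at 180 > 130. N12, N15 seize.
  N12 sheds 180 L/s to N13, N20, N24, N5, N9: 36 each.
    N13: 40+36 = 76 ≤ 110
    N20: 30+36 = 66 ≤ 100
    N24: 70+36 = 106 ≤ 150
    N5: 100+36 = 136 ≤ 140
    N9: 10+36 = 46 ≤ 60
  N15 sheds 180 L/s to N20, N22, N24, N5: 45 each.
    N20: 66+45 = 111 > 100
    N22: 50+45 = 95 > 70
    N24: 106+45 = 151 > 150
    N5: 136+45 = 181 > 140
Round 2 — N20, N22, N24, N5 seize.
  N20 sheds 111 L/s to N19: 111 each.
    N19: 10+111 = 121 > 70
  N22 sheds 95 L/s to N19: 95 each.
    N19: 121+95 = 216 > 70
  N24 sheds 151 L/s: no online neighbours, lost.
  N5 sheds 181 L/s to N13, N19: 90 each (1 lost).
    N13: 76+90 = 166 > 110
    N19: 216+90 = 306 > 70
Round 3 — N13, N19 seize.
  N13 sheds 166 L/s: no online neighbours, lost.
  N19 sheds 306 L/s: no online neighbours, lost.
No further seizures.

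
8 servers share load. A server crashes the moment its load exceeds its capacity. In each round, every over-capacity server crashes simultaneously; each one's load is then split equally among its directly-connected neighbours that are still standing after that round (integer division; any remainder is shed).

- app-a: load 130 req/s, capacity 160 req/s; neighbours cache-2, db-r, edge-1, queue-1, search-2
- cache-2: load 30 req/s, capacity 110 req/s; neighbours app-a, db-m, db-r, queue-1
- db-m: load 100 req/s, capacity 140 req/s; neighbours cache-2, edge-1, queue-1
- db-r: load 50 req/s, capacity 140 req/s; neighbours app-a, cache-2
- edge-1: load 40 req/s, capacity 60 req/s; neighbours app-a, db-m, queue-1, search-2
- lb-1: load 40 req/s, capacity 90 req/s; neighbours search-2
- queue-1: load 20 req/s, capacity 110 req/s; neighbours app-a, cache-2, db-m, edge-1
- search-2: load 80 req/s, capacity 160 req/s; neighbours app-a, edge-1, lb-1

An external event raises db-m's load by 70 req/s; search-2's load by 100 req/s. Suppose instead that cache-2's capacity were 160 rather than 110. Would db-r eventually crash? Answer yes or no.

yes

With cache-2's capacity at 160:
Round 1 — db-m at 170 > 140; search-2 at 180 > 160. db-m, search-2 crash.
  db-m sheds 170 req/s to cache-2, edge-1, queue-1: 56 each (2 lost).
    cache-2: 30+56 = 86 ≤ 160
    edge-1: 40+56 = 96 > 60
    queue-1: 20+56 = 76 ≤ 110
  search-2 sheds 180 req/s to app-a, edge-1, lb-1: 60 each.
    app-a: 130+60 = 190 > 160
    edge-1: 96+60 = 156 > 60
    lb-1: 40+60 = 100 > 90
Round 2 — app-a, edge-1, lb-1 crash.
  app-a sheds 190 req/s to cache-2, db-r, queue-1: 63 each (1 lost).
    cache-2: 86+63 = 149 ≤ 160
    db-r: 50+63 = 113 ≤ 140
    queue-1: 76+63 = 139 > 110
  edge-1 sheds 156 req/s to queue-1: 156 each.
    queue-1: 139+156 = 295 > 110
  lb-1 sheds 100 req/s: no online neighbours, lost.
Round 3 — queue-1 crashes.
  queue-1 sheds 295 req/s to cache-2: 295 each.
    cache-2: 149+295 = 444 > 160
Round 4 — cache-2 crashes.
  cache-2 sheds 444 req/s to db-r: 444 each.
    db-r: 113+444 = 557 > 140
Round 5 — db-r crashes.
  db-r sheds 557 req/s: no online neighbours, lost.
No further crashes.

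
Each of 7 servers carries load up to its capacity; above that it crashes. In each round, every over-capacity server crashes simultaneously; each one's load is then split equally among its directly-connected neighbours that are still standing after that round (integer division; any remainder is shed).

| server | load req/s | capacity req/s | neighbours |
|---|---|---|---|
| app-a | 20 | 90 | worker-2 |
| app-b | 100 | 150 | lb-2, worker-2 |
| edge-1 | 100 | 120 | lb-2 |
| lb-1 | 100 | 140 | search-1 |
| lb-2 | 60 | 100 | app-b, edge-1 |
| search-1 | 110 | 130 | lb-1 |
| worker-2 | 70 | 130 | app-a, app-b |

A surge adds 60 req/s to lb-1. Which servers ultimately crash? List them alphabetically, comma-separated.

lb-1, search-1

Round 1 — lb-1 at 160 > 140. lb-1 crashes.
  lb-1 sheds 160 req/s to search-1: 160 each.
    search-1: 110+160 = 270 > 130
Round 2 — search-1 crashes.
  search-1 sheds 270 req/s: no online neighbours, lost.
No further crashes.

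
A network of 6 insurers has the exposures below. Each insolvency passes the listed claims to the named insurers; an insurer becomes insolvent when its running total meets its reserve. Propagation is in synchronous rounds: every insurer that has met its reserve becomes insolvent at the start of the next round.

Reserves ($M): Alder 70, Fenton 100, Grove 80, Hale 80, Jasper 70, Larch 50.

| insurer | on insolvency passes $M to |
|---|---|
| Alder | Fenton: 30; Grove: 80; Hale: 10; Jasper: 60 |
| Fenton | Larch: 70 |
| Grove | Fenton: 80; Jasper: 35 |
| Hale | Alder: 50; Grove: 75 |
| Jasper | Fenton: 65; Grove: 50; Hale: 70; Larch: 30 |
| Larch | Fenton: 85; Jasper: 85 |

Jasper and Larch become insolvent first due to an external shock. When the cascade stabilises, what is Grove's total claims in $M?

Round 1 — Jasper, Larch become insolvent (initial).
  Fenton: +65+85 → 150 ≥ 100
  Grove: +50 → 50 < 80
  Hale: +70 → 70 < 80
Round 2 — Fenton becomes insolvent.
No further insolvencies.

50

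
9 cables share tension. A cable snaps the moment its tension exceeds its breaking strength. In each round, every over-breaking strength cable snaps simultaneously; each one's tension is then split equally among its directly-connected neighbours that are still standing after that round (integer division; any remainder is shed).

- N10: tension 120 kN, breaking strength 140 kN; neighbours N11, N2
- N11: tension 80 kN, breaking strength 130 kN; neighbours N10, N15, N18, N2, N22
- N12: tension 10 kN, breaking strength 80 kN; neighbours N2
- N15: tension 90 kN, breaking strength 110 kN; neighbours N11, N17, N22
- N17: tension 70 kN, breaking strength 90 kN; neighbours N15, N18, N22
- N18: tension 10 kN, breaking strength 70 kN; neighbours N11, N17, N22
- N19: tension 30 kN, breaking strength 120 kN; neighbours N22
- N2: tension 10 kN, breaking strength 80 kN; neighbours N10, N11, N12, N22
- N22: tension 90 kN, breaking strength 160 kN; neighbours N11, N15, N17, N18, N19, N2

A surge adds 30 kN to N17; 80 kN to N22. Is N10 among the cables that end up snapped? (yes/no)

yes

Round 1 — N17 at 100 > 90; N22 at 170 > 160. N17, N22 snap.
  N17 sheds 100 kN to N15, N18: 50 each.
    N15: 90+50 = 140 > 110
    N18: 10+50 = 60 ≤ 70
  N22 sheds 170 kN to N11, N15, N18, N19, N2: 34 each.
    N11: 80+34 = 114 ≤ 130
    N15: 140+34 = 174 > 110
    N18: 60+34 = 94 > 70
    N19: 30+34 = 64 ≤ 120
    N2: 10+34 = 44 ≤ 80
Round 2 — N15, N18 snap.
  N15 sheds 174 kN to N11: 174 each.
    N11: 114+174 = 288 > 130
  N18 sheds 94 kN to N11: 94 each.
    N11: 288+94 = 382 > 130
Round 3 — N11 snaps.
  N11 sheds 382 kN to N10, N2: 191 each.
    N10: 120+191 = 311 > 140
    N2: 44+191 = 235 > 80
Round 4 — N10, N2 snap.
  N10 sheds 311 kN: no online neighbours, lost.
  N2 sheds 235 kN to N12: 235 each.
    N12: 10+235 = 245 > 80
Round 5 — N12 snaps.
  N12 sheds 245 kN: no online neighbours, lost.
No further breaks.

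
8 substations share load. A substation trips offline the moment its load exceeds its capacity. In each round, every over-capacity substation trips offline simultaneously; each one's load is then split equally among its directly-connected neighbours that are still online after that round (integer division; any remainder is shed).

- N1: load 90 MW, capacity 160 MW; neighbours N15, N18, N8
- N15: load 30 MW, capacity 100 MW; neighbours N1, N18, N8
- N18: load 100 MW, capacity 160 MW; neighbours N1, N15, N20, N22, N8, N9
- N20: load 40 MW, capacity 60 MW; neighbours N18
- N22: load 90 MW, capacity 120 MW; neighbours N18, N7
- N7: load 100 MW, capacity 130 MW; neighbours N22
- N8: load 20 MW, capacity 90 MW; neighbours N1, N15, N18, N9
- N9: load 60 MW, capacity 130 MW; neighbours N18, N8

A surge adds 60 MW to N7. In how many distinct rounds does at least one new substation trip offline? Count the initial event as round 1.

Round 1 — N7 at 160 > 130. N7 trips offline.
  N7 sheds 160 MW to N22: 160 each.
    N22: 90+160 = 250 > 120
Round 2 — N22 trips offline.
  N22 sheds 250 MW to N18: 250 each.
    N18: 100+250 = 350 > 160
Round 3 — N18 trips offline.
  N18 sheds 350 MW to N1, N15, N20, N8, N9: 70 each.
    N1: 90+70 = 160 ≤ 160
    N15: 30+70 = 100 ≤ 100
    N20: 40+70 = 110 > 60
    N8: 20+70 = 90 ≤ 90
    N9: 60+70 = 130 ≤ 130
Round 4 — N20 trips offline.
  N20 sheds 110 MW: no online neighbours, lost.
No further trips.

4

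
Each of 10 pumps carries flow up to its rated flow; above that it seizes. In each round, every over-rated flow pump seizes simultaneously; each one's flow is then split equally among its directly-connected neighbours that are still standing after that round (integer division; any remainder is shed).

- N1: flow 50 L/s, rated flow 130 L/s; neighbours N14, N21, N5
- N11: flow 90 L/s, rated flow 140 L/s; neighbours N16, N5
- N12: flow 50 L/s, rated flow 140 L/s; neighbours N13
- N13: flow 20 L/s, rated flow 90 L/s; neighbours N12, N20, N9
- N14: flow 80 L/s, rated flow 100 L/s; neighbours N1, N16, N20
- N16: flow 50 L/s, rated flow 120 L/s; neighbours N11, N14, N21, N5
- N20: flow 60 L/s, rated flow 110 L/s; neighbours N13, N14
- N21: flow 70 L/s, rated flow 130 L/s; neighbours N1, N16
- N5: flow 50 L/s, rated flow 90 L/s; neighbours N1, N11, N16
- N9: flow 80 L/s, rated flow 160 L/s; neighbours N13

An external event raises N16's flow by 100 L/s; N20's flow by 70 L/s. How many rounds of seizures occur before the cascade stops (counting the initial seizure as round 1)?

Round 1 — N16 at 150 > 120; N20 at 130 > 110. N16, N20 seize.
  N16 sheds 150 L/s to N11, N14, N21, N5: 37 each (2 lost).
    N11: 90+37 = 127 ≤ 140
    N14: 80+37 = 117 > 100
    N21: 70+37 = 107 ≤ 130
    N5: 50+37 = 87 ≤ 90
  N20 sheds 130 L/s to N13, N14: 65 each.
    N13: 20+65 = 85 ≤ 90
    N14: 117+65 = 182 > 100
Round 2 — N14 seizes.
  N14 sheds 182 L/s to N1: 182 each.
    N1: 50+182 = 232 > 130
Round 3 — N1 seizes.
  N1 sheds 232 L/s to N21, N5: 116 each.
    N21: 107+116 = 223 > 130
    N5: 87+116 = 203 > 90
Round 4 — N21, N5 seize.
  N21 sheds 223 L/s: no online neighbours, lost.
  N5 sheds 203 L/s to N11: 203 each.
    N11: 127+203 = 330 > 140
Round 5 — N11 seizes.
  N11 sheds 330 L/s: no online neighbours, lost.
No further seizures.

5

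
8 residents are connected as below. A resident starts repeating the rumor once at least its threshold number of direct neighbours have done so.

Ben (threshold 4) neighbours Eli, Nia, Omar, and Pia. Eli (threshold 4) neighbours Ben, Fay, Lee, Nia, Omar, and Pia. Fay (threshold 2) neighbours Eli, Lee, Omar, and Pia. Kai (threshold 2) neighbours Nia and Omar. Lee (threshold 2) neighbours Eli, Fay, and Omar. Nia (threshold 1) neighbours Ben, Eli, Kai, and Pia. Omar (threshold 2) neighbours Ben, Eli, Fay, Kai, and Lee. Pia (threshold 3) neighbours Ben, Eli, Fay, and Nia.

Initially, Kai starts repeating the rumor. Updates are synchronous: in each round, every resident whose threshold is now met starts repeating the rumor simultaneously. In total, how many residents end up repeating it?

Round 1 — Kai starts repeating the rumor (initial).
Round 2 — checking thresholds:
  Nia: 1 of 4 neighbours ≥ 1, starts repeating the rumor.
  Omar: 1 of 5 neighbours < 2, below threshold.
Round 3 — no new spreads; cascade stops.

2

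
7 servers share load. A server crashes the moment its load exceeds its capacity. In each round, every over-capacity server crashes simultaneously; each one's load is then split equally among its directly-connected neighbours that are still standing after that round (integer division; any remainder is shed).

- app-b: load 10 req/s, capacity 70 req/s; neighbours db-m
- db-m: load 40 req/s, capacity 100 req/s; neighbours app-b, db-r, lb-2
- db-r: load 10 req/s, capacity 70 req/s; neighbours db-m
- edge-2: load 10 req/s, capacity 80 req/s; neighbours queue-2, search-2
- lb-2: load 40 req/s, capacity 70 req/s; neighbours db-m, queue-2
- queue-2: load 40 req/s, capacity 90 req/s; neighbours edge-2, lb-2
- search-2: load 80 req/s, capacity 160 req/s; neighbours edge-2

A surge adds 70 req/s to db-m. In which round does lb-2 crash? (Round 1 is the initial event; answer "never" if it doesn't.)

Round 1 — db-m at 110 > 100. db-m crashes.
  db-m sheds 110 req/s to app-b, db-r, lb-2: 36 each (2 lost).
    app-b: 10+36 = 46 ≤ 70
    db-r: 10+36 = 46 ≤ 70
    lb-2: 40+36 = 76 > 70
Round 2 — lb-2 crashes.
  lb-2 sheds 76 req/s to queue-2: 76 each.
    queue-2: 40+76 = 116 > 90
Round 3 — queue-2 crashes.
  queue-2 sheds 116 req/s to edge-2: 116 each.
    edge-2: 10+116 = 126 > 80
Round 4 — edge-2 crashes.
  edge-2 sheds 126 req/s to search-2: 126 each.
    search-2: 80+126 = 206 > 160
Round 5 — search-2 crashes.
  search-2 sheds 206 req/s: no online neighbours, lost.
No further crashes.

2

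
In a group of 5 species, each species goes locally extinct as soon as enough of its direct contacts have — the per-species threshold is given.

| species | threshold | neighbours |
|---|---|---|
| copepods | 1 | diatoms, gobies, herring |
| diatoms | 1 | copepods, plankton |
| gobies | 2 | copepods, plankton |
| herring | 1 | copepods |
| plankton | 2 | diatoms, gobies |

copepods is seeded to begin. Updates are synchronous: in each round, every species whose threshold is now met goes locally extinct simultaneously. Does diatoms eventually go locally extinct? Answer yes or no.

yes

Round 1 — copepods goes locally extinct (initial).
Round 2 — checking thresholds:
  diatoms: 1 of 2 neighbours ≥ 1, goes locally extinct.
  gobies: 1 of 2 neighbours < 2, below threshold.
  herring: 1 of 1 neighbours ≥ 1, goes locally extinct.
Round 3 — no new extinctions; cascade stops.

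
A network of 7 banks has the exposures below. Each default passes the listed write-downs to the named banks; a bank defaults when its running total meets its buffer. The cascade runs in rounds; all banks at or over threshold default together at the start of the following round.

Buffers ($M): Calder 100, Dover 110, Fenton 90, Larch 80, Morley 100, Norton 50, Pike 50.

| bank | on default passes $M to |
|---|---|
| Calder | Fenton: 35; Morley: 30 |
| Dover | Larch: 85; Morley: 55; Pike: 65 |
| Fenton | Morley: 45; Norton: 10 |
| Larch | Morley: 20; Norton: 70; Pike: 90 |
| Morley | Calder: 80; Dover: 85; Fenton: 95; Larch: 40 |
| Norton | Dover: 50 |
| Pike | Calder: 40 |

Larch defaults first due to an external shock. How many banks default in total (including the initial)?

Round 1 — Larch defaults (initial).
  Morley: +20 → 20 < 100
  Norton: +70 → 70 ≥ 50
  Pike: +90 → 90 ≥ 50
Round 2 — Norton, Pike default.
  Calder: +40 → 40 < 100
  Dover: +50 → 50 < 110
No further defaults.

3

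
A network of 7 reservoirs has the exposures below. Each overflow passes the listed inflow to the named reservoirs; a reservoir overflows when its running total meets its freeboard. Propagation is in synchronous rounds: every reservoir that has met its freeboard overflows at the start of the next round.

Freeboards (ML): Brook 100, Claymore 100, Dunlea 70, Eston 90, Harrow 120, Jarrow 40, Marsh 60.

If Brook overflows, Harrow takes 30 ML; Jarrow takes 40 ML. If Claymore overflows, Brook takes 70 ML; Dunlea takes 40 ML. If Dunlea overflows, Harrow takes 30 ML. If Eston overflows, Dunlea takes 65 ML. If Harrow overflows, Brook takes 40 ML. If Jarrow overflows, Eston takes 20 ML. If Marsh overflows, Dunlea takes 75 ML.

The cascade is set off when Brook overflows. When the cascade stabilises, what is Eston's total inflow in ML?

20

Round 1 — Brook overflows (initial).
  Harrow: +30 → 30 < 120
  Jarrow: +40 → 40 ≥ 40
Round 2 — Jarrow overflows.
  Eston: +20 → 20 < 90
No further overflows.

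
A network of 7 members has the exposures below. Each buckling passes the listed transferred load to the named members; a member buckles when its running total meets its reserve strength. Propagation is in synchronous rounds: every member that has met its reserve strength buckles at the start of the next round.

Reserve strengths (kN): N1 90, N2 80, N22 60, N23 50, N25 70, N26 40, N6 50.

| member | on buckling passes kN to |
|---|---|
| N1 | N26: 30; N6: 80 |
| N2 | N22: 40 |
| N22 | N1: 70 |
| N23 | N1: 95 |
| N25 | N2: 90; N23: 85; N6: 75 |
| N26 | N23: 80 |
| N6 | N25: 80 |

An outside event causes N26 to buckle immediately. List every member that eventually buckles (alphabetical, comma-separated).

N1, N2, N23, N25, N26, N6

Round 1 — N26 buckles (initial).
  N23: +80 → 80 ≥ 50
Round 2 — N23 buckles.
  N1: +95 → 95 ≥ 90
Round 3 — N1 buckles.
  N6: +80 → 80 ≥ 50
Round 4 — N6 buckles.
  N25: +80 → 80 ≥ 70
Round 5 — N25 buckles.
  N2: +90 → 90 ≥ 80
Round 6 — N2 buckles.
  N22: +40 → 40 < 60
No further bucklings.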